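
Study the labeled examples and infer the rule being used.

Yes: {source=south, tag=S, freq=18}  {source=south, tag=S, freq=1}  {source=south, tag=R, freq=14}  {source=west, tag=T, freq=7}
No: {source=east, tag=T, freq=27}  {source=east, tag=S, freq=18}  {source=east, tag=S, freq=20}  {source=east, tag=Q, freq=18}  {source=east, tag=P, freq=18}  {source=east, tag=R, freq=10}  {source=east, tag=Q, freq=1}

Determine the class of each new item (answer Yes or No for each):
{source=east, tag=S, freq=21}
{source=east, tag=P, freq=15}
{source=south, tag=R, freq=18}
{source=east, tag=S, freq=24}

The rule appears to be: source is not east.
{source=east, tag=S, freq=21} → source is east → No.
{source=east, tag=P, freq=15} → source is east → No.
{source=south, tag=R, freq=18} → source is south → Yes.
{source=east, tag=S, freq=24} → source is east → No.

No, No, Yes, No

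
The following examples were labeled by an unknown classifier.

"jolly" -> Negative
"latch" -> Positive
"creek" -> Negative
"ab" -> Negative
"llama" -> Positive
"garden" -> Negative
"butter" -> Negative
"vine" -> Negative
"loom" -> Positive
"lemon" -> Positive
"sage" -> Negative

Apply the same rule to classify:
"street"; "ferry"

Negative, Negative

Rule: starts with 'l'. This holds for each 'Positive' example and fails for each 'Negative' one.
"street": Negative (starts with 's').
"ferry": Negative (starts with 'f').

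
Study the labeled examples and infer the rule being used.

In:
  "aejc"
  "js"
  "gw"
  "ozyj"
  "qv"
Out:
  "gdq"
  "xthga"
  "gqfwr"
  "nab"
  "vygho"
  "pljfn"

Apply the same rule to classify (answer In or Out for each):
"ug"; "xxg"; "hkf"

Looking at the examples, the only property every 'In' case has and every 'Out' case lacks is: even length.
In: "ug", since length 2.
Out: "xxg", since length 3.
Out: "hkf", since length 3.

In, Out, Out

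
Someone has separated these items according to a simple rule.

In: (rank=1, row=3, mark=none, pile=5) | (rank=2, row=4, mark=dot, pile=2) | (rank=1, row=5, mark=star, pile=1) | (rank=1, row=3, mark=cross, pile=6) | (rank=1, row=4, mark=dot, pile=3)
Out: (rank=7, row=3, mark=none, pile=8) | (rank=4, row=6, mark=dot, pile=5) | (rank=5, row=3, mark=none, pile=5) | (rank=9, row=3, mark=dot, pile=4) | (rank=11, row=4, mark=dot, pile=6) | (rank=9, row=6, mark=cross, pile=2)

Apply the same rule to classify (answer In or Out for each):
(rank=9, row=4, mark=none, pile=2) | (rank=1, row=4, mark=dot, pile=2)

Out, In

The pattern is that an item is 'In' exactly when: rank ≤ 2.
(rank=9, row=4, mark=none, pile=2): rank = 9, fails this test → Out. (rank=1, row=4, mark=dot, pile=2): rank = 1, qualifies → In.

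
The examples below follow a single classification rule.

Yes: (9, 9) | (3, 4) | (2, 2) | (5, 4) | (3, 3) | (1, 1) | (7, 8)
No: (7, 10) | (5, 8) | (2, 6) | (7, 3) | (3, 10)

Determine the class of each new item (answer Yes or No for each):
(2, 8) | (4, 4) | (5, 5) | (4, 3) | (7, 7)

Every 'Yes' example satisfies: |first − second| ≤ 1. None of the 'No' examples do.
(2, 8): |2−8| = 6, fails this test → No. (4, 4): |4−4| = 0, satisfies this → Yes. (5, 5): |5−5| = 0, satisfies this → Yes. (4, 3): |4−3| = 1, satisfies this → Yes. (7, 7): |7−7| = 0, satisfies this → Yes.

No, Yes, Yes, Yes, Yes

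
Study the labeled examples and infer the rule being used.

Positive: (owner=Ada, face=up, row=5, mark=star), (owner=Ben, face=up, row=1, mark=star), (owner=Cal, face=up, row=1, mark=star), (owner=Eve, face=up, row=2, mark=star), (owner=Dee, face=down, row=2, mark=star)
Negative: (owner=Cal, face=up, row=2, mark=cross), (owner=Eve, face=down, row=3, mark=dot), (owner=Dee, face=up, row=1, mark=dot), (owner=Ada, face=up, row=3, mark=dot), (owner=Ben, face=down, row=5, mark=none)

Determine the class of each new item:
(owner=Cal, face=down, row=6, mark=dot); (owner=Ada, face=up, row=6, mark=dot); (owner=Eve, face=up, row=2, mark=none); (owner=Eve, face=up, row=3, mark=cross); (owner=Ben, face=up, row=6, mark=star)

Negative, Negative, Negative, Negative, Positive

Every 'Positive' example satisfies: mark is star. None of the 'Negative' examples do.
(owner=Cal, face=down, row=6, mark=dot) → mark is dot → Negative. (owner=Ada, face=up, row=6, mark=dot) → mark is dot → Negative. (owner=Eve, face=up, row=2, mark=none) → mark is none → Negative. (owner=Eve, face=up, row=3, mark=cross) → mark is cross → Negative. (owner=Ben, face=up, row=6, mark=star) → mark is star → Positive.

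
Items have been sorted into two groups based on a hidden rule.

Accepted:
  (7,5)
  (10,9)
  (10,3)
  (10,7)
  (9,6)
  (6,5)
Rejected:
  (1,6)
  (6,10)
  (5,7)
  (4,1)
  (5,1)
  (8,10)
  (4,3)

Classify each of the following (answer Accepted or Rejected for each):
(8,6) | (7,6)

Accepted, Accepted

The distinguishing property — first > second AND sum ≥ 11 — holds for all the 'Accepted' cases and none of the 'Rejected' cases.
(8,6) — 8 > 6, 8+6 = 14, hence Accepted. (7,6) — 7 > 6, 7+6 = 13, hence Accepted.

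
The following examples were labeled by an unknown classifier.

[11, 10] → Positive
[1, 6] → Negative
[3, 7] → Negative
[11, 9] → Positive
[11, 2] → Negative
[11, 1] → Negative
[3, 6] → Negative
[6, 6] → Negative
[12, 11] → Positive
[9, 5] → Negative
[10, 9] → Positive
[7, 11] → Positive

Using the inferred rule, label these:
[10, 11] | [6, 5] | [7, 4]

The rule appears to be: sum ≥ 18.
[10, 11] → 10+11 = 21 → Positive. [6, 5] → 6+5 = 11 → Negative. [7, 4] → 7+4 = 11 → Negative.

Positive, Negative, Negative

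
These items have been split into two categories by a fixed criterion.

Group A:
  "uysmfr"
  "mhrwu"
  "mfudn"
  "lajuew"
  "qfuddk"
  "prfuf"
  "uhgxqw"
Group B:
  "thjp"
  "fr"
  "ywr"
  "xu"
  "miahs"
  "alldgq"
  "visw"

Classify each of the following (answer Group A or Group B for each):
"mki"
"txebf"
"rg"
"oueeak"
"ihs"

Group B, Group B, Group B, Group A, Group B

The common property of the 'Group A' items is: length ≥ 3 AND contains 'u'. No 'Group B' item has it.
"mki": Group B (length 3, no 'u').
"txebf": Group B (length 5, no 'u').
"rg": Group B (length 2, no 'u').
"oueeak": Group A (length 6, has 'u').
"ihs": Group B (length 3, no 'u').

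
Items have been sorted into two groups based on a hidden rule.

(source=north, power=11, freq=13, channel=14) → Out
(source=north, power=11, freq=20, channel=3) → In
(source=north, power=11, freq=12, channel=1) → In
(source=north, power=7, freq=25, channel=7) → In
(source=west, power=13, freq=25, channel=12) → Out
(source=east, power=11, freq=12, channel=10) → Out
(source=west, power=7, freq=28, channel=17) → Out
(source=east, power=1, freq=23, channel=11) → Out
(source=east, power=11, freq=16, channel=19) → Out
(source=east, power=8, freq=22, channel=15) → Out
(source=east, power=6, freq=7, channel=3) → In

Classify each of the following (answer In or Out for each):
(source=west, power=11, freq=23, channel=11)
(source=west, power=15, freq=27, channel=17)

'In' ⟺ channel ≤ 7.

Out, Out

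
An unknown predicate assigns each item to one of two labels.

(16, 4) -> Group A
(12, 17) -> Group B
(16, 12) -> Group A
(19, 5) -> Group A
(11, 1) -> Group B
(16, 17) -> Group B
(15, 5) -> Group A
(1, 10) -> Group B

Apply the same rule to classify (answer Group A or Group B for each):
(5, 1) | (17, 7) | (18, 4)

Group B, Group A, Group A

Every 'Group A' example satisfies: sum ≥ 20 AND sum is even. None of the 'Group B' examples do.
(5, 1) → 5+1 = 6 → Group B.
(17, 7) → 17+7 = 24 → Group A.
(18, 4) → 18+4 = 22 → Group A.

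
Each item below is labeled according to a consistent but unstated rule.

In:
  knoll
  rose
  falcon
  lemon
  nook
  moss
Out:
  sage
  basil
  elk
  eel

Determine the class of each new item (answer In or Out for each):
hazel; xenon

Every 'In' example satisfies: contains 'o'. None of the 'Out' examples do.

Out, In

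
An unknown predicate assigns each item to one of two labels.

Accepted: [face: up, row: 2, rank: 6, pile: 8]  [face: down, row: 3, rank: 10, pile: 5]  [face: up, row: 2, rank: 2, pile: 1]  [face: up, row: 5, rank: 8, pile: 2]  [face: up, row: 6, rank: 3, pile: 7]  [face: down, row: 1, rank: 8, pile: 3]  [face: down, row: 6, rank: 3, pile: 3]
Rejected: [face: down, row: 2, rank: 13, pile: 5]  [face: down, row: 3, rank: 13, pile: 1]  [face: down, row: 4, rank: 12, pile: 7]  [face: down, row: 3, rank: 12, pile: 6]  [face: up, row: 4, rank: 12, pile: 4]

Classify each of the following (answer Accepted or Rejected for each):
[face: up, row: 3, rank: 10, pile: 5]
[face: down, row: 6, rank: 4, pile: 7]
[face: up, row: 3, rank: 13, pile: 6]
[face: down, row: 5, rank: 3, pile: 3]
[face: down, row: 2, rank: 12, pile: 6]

Accepted, Accepted, Rejected, Accepted, Rejected

The pattern is that an item is 'Accepted' exactly when: rank ≤ 10.
Accepted: [face: up, row: 3, rank: 10, pile: 5], since rank = 10. Accepted: [face: down, row: 6, rank: 4, pile: 7], since rank = 4. Rejected: [face: up, row: 3, rank: 13, pile: 6], since rank = 13. Accepted: [face: down, row: 5, rank: 3, pile: 3], since rank = 3. Rejected: [face: down, row: 2, rank: 12, pile: 6], since rank = 12.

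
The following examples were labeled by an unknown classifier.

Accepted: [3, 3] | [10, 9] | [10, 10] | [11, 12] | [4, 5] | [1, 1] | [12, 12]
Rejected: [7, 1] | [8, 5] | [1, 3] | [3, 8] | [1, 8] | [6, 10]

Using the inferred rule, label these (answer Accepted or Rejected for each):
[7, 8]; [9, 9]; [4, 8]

Accepted, Accepted, Rejected

The classifier is using: |first − second| ≤ 1.
[7, 8]: |7−8| = 1, satisfies this → Accepted.
[9, 9]: |9−9| = 0, satisfies this → Accepted.
[4, 8]: |4−8| = 4, doesn't qualify → Rejected.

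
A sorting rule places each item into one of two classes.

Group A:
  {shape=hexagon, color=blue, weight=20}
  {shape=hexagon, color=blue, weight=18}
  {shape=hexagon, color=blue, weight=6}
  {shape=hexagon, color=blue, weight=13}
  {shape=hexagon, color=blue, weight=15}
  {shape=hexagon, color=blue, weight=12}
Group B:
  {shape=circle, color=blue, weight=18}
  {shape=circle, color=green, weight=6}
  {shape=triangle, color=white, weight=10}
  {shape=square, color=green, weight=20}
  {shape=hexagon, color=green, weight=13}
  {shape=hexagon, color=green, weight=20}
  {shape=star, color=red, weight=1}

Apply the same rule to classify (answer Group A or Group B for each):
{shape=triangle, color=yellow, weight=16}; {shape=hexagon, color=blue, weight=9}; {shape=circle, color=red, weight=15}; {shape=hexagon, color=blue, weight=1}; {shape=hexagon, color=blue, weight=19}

A rule that fits every label: color is blue AND shape is hexagon — true of each 'Group A' example, false of each 'Group B' one.
Group B: {shape=triangle, color=yellow, weight=16}, since color is yellow, shape is triangle. Group A: {shape=hexagon, color=blue, weight=9}, since color is blue, shape is hexagon. Group B: {shape=circle, color=red, weight=15}, since color is red, shape is circle. Group A: {shape=hexagon, color=blue, weight=1}, since color is blue, shape is hexagon. Group A: {shape=hexagon, color=blue, weight=19}, since color is blue, shape is hexagon.

Group B, Group A, Group B, Group A, Group A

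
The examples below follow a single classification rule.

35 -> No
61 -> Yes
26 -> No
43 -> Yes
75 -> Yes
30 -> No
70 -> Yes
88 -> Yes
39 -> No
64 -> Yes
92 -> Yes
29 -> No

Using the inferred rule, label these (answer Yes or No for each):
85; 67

The simplest hypothesis consistent with all the labels is: at least 43.

Yes, Yes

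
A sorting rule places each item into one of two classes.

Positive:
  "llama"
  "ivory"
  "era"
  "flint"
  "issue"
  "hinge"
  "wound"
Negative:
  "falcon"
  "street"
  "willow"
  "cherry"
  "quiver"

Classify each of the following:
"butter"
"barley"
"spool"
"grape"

Negative, Negative, Positive, Positive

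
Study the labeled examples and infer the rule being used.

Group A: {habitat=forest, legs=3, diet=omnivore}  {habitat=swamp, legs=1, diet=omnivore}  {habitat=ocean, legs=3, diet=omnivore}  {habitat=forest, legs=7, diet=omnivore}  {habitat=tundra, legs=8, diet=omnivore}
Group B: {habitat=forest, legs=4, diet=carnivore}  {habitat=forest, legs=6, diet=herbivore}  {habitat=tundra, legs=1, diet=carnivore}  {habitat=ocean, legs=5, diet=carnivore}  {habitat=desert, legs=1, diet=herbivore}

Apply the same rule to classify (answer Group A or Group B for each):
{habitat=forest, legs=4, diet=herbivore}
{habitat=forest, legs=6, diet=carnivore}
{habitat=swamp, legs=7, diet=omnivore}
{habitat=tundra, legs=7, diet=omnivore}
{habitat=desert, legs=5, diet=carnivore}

Group B, Group B, Group A, Group A, Group B

One predicate separates the groups cleanly: diet is omnivore.
{habitat=forest, legs=4, diet=herbivore} — diet is herbivore, hence Group B. {habitat=forest, legs=6, diet=carnivore} — diet is carnivore, hence Group B. {habitat=swamp, legs=7, diet=omnivore} — diet is omnivore, hence Group A. {habitat=tundra, legs=7, diet=omnivore} — diet is omnivore, hence Group A. {habitat=desert, legs=5, diet=carnivore} — diet is carnivore, hence Group B.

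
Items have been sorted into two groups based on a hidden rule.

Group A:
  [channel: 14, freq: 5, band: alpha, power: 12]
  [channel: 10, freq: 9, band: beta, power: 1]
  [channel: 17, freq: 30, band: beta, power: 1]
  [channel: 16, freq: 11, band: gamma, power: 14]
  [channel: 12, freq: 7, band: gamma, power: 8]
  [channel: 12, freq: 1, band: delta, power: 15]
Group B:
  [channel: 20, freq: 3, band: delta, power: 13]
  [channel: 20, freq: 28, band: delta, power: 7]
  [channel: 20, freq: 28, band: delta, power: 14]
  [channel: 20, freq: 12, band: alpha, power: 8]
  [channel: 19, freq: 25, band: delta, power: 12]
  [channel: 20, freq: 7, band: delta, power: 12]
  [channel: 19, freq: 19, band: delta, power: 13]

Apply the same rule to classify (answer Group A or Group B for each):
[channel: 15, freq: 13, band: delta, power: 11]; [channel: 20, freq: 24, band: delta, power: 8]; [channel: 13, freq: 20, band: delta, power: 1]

Group A, Group B, Group A

All 'Group A' examples share one property — channel ≤ 17 — and every 'Group B' example lacks it.
[channel: 15, freq: 13, band: delta, power: 11]: Group A (channel = 15).
[channel: 20, freq: 24, band: delta, power: 8]: Group B (channel = 20).
[channel: 13, freq: 20, band: delta, power: 1]: Group A (channel = 13).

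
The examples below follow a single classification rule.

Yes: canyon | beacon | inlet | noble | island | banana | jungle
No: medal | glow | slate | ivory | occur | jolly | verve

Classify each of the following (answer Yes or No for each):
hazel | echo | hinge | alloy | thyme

No, No, Yes, No, No

'Yes' ⟺ contains 'n'.
hazel — no 'n', hence No.
echo — no 'n', hence No.
hinge — has 'n', hence Yes.
alloy — no 'n', hence No.
thyme — no 'n', hence No.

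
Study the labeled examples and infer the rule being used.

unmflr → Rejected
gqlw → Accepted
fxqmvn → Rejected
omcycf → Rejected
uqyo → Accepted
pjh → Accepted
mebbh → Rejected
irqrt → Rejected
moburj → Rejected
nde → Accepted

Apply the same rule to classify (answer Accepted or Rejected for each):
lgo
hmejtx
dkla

Accepted, Rejected, Accepted

One predicate separates the groups cleanly: length ≤ 4.
lgo → length 3 → Accepted. hmejtx → length 6 → Rejected. dkla → length 4 → Accepted.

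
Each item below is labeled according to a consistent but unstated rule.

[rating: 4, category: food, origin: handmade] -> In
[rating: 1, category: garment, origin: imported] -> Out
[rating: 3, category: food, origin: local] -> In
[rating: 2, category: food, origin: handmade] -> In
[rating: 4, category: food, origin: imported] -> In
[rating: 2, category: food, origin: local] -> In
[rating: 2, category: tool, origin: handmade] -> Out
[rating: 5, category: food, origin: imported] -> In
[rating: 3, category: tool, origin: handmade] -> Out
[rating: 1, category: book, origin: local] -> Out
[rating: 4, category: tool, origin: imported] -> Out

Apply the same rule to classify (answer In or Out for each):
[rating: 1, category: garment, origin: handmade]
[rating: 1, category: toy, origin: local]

Looking at the examples, the only property every 'In' case has and every 'Out' case lacks is: category is food.
[rating: 1, category: garment, origin: handmade]: category is garment — does not pass, so Out.
[rating: 1, category: toy, origin: local]: category is toy — does not pass, so Out.

Out, Out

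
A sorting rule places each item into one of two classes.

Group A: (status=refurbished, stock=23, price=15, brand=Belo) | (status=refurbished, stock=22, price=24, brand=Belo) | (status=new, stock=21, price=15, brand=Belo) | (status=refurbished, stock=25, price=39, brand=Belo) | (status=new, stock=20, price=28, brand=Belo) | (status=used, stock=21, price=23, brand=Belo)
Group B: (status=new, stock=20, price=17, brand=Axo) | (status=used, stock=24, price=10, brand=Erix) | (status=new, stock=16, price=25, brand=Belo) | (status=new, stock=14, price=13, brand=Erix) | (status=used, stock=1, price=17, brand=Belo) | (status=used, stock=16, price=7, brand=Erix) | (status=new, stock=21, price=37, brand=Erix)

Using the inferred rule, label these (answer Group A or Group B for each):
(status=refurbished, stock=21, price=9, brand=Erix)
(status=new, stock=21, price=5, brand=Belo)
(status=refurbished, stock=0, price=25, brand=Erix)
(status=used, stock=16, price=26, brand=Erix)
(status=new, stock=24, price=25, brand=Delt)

The simplest hypothesis consistent with all the labels is: brand is Belo AND stock ≥ 20.

Group B, Group A, Group B, Group B, Group B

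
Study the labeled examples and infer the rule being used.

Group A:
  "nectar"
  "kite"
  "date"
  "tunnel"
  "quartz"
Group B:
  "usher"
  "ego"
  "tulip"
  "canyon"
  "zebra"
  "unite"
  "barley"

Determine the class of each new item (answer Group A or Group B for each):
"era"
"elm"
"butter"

'Group A' ⟺ even length AND contains 't'.
"era": length 3, no 't' — does not satisfy this, so Group B. "elm": length 3, no 't' — does not satisfy this, so Group B. "butter": length 6, has 't' — meets the rule, so Group A.

Group B, Group B, Group A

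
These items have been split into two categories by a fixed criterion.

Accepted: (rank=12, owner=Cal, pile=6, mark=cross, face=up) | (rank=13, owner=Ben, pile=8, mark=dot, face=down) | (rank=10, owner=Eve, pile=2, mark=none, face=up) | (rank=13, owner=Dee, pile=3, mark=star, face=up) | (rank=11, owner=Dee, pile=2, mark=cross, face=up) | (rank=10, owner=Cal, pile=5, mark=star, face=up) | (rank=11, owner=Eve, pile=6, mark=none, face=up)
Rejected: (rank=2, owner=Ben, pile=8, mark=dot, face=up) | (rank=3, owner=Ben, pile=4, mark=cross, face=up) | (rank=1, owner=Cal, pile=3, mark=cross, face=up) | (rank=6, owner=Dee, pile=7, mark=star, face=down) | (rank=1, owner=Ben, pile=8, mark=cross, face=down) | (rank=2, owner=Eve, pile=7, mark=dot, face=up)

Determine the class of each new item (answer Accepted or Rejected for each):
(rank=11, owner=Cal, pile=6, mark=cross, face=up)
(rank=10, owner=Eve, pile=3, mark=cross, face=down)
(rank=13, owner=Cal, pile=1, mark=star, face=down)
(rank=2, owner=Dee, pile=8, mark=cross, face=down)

The common property of the 'Accepted' items is: rank ≥ 10. No 'Rejected' item has it.
(rank=11, owner=Cal, pile=6, mark=cross, face=up) → rank = 11 → Accepted.
(rank=10, owner=Eve, pile=3, mark=cross, face=down) → rank = 10 → Accepted.
(rank=13, owner=Cal, pile=1, mark=star, face=down) → rank = 13 → Accepted.
(rank=2, owner=Dee, pile=8, mark=cross, face=down) → rank = 2 → Rejected.

Accepted, Accepted, Accepted, Rejected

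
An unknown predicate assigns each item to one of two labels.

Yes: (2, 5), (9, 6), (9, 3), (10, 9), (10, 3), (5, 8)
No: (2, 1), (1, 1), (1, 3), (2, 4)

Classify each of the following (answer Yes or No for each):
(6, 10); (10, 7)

Yes, Yes

The common property of the 'Yes' items is: sum ≥ 7. No 'No' item has it.
(6, 10): 6+10 = 16, has this property → Yes. (10, 7): 10+7 = 17, has this property → Yes.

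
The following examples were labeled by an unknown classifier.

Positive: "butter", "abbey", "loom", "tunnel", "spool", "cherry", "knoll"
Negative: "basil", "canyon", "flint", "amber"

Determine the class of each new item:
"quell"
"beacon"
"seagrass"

All 'Positive' examples share one property — has a double letter — and every 'Negative' example lacks it.
"quell": 'll' doubled, satisfies this → Positive.
"beacon": no doubled letter, fails the rule → Negative.
"seagrass": 'ss' doubled, satisfies this → Positive.

Positive, Negative, Positive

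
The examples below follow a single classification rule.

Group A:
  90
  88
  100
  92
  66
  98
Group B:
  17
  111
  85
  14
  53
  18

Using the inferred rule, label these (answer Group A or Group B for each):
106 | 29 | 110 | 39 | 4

'Group A' ⟺ even AND at least 53.
106 → 106 is even, 106 ≥ 53 → Group A. 29 → 29 is odd, 29 < 53 → Group B. 110 → 110 is even, 110 ≥ 53 → Group A. 39 → 39 is odd, 39 < 53 → Group B. 4 → 4 is even, 4 < 53 → Group B.

Group A, Group B, Group A, Group B, Group B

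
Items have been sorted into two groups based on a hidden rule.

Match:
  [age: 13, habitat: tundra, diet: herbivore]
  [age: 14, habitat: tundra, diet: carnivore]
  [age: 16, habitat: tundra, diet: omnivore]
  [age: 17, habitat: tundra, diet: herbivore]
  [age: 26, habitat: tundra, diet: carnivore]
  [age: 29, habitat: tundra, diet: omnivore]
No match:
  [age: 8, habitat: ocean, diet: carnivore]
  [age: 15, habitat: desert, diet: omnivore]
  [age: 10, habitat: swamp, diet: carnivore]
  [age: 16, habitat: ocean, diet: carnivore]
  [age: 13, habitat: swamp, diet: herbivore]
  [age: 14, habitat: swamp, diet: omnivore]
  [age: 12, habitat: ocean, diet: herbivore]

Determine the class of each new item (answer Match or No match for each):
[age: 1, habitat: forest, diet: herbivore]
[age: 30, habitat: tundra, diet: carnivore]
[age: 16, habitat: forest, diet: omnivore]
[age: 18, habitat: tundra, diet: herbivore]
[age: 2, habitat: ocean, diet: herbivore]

No match, Match, No match, Match, No match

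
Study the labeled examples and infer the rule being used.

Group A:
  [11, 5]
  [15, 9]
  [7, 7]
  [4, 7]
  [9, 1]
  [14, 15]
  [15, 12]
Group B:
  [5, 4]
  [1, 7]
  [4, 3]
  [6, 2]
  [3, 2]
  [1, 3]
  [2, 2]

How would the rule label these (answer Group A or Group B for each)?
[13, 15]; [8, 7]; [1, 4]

The distinguishing property — sum ≥ 10 — holds for all the 'Group A' cases and none of the 'Group B' cases.

Group A, Group A, Group B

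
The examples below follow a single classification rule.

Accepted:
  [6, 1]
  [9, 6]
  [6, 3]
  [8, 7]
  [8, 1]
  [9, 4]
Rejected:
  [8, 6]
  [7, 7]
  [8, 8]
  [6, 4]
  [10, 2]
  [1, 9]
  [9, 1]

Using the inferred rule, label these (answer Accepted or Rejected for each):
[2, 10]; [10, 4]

Rejected, Rejected

Rule: sum is odd. This holds for each 'Accepted' example and fails for each 'Rejected' one.
[2, 10]: 2+10 = 12, does not pass → Rejected.
[10, 4]: 10+4 = 14, does not pass → Rejected.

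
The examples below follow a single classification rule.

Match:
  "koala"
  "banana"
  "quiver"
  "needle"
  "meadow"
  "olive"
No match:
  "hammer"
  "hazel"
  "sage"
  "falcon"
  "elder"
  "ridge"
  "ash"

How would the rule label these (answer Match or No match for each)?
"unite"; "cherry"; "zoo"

Rule: has ≥ 3 vowels. This holds for each 'Match' example and fails for each 'No match' one.

Match, No match, No match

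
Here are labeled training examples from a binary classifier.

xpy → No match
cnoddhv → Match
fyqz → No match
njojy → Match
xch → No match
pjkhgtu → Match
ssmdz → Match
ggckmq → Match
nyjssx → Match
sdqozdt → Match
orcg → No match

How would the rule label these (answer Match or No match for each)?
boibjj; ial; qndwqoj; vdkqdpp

Match, No match, Match, Match

Rule: length ≥ 5. This holds for each 'Match' example and fails for each 'No match' one.
boibjj: length 6, fits → Match. ial: length 3, does not fit → No match. qndwqoj: length 7, fits → Match. vdkqdpp: length 7, fits → Match.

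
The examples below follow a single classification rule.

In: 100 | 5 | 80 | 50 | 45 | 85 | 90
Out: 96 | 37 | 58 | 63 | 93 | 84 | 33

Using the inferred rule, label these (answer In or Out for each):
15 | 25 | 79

The distinguishing property — multiple of 5 — holds for all the 'In' cases and none of the 'Out' cases.
15: 15 = 5·3 — fits, so In. 25: 25 = 5·5 — fits, so In. 79: 79 = 5·15 + 4 — doesn't qualify, so Out.

In, In, Out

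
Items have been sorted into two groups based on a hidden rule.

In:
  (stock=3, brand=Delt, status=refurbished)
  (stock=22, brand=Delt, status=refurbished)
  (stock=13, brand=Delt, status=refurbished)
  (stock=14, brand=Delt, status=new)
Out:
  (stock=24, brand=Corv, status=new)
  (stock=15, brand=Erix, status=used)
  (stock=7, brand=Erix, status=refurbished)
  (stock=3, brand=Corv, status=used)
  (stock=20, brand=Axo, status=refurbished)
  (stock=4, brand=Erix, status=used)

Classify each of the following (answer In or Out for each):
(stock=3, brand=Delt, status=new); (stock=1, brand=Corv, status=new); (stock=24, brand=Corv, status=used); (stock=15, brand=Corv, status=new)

A rule that fits every label: brand is Delt — true of each 'In' example, false of each 'Out' one.
(stock=3, brand=Delt, status=new) — brand is Delt, hence In. (stock=1, brand=Corv, status=new) — brand is Corv, hence Out. (stock=24, brand=Corv, status=used) — brand is Corv, hence Out. (stock=15, brand=Corv, status=new) — brand is Corv, hence Out.

In, Out, Out, Out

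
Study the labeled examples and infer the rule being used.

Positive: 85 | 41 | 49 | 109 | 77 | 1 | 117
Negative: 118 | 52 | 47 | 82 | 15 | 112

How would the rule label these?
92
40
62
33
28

Negative, Negative, Negative, Positive, Negative

Every 'Positive' example satisfies: ≡ 1 (mod 4). None of the 'Negative' examples do.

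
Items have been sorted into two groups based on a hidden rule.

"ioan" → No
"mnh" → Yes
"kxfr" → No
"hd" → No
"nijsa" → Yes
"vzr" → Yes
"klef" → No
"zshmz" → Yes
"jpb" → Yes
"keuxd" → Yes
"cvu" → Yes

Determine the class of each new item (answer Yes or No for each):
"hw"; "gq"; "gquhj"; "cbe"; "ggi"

The distinguishing property — odd length — holds for all the 'Yes' cases and none of the 'No' cases.
"hw": No (length 2). "gq": No (length 2). "gquhj": Yes (length 5). "cbe": Yes (length 3). "ggi": Yes (length 3).

No, No, Yes, Yes, Yes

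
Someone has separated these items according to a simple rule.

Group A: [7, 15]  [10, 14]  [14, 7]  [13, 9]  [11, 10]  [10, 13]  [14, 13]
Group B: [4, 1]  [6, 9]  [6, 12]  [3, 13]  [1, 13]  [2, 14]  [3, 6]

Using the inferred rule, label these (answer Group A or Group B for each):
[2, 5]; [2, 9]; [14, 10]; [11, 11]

One predicate separates the groups cleanly: sum ≥ 21.

Group B, Group B, Group A, Group A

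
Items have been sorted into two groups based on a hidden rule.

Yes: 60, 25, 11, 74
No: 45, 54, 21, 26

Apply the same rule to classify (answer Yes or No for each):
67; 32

Comparing the two groups points to one rule — ≡ 4 (mod 7).
67: Yes (67 mod 7 = 4). 32: Yes (32 mod 7 = 4).

Yes, Yes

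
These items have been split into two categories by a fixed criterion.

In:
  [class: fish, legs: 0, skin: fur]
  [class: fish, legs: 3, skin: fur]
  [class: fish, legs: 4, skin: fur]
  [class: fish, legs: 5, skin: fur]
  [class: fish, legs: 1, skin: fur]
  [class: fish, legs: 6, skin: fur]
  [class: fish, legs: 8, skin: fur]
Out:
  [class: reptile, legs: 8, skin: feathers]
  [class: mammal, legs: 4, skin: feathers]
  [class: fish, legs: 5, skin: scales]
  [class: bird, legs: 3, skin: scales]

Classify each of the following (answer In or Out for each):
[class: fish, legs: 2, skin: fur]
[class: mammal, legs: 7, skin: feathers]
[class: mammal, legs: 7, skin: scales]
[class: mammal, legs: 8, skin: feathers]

The distinguishing property — skin is fur — holds for all the 'In' cases and none of the 'Out' cases.

In, Out, Out, Out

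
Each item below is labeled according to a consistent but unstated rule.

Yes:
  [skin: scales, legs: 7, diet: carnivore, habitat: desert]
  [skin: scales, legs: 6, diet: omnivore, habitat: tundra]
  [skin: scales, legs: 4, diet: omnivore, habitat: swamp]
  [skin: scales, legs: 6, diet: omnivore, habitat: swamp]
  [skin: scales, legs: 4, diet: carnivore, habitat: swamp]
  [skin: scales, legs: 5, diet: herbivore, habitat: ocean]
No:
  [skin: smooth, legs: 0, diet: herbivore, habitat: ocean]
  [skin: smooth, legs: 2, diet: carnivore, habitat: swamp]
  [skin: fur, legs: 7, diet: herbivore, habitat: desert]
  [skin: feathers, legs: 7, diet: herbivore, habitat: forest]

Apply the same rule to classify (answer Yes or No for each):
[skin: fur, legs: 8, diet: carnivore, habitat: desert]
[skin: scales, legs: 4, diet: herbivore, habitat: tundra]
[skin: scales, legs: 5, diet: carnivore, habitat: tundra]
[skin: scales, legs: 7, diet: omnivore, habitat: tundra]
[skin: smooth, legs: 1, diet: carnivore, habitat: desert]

No, Yes, Yes, Yes, No

'Yes' ⟺ skin is scales.
[skin: fur, legs: 8, diet: carnivore, habitat: desert]: skin is fur — does not pass, so No. [skin: scales, legs: 4, diet: herbivore, habitat: tundra]: skin is scales — checks out, so Yes. [skin: scales, legs: 5, diet: carnivore, habitat: tundra]: skin is scales — checks out, so Yes. [skin: scales, legs: 7, diet: omnivore, habitat: tundra]: skin is scales — checks out, so Yes. [skin: smooth, legs: 1, diet: carnivore, habitat: desert]: skin is smooth — does not pass, so No.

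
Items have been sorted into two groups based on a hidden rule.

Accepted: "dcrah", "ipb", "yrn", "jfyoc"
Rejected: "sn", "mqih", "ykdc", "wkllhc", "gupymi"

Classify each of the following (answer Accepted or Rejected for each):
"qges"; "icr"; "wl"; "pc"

Rejected, Accepted, Rejected, Rejected

Rule: odd length. This holds for each 'Accepted' example and fails for each 'Rejected' one.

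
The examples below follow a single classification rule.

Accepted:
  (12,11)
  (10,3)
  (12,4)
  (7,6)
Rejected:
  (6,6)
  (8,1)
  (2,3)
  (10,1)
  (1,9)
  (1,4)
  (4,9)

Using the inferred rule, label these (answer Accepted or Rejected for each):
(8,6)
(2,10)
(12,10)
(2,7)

The rule appears to be: first > second AND sum ≥ 12.
(8,6): 8 > 6, 8+6 = 14 — qualifies, so Accepted. (2,10): 2 < 10, 2+10 = 12 — doesn't qualify, so Rejected. (12,10): 12 > 10, 12+10 = 22 — qualifies, so Accepted. (2,7): 2 < 7, 2+7 = 9 — doesn't qualify, so Rejected.

Accepted, Rejected, Accepted, Rejected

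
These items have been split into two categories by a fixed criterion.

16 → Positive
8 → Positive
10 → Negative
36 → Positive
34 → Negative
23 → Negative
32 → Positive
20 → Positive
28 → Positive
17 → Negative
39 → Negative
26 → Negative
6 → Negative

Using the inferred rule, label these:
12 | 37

Positive, Negative

The pattern is that an item is 'Positive' exactly when: multiple of 4.
12 — 12 = 4·3, hence Positive.
37 — 37 = 4·9 + 1, hence Negative.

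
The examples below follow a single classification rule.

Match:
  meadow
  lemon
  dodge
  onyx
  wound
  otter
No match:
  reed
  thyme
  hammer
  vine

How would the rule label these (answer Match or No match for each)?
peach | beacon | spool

No match, Match, Match

A rule that fits every label: contains 'o' — true of each 'Match' example, false of each 'No match' one.
peach: no 'o' — does not fit, so No match. beacon: has 'o' — matches, so Match. spool: has 'o' — matches, so Match.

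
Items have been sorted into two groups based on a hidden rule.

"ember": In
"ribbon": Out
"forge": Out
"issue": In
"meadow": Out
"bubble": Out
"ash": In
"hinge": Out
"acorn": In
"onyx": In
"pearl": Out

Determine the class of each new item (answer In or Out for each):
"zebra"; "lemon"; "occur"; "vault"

Out, Out, In, Out

Checking candidate rules against both groups, what survives is: starts with a vowel.
"zebra" — starts with 'z', hence Out.
"lemon" — starts with 'l', hence Out.
"occur" — starts with 'o', hence In.
"vault" — starts with 'v', hence Out.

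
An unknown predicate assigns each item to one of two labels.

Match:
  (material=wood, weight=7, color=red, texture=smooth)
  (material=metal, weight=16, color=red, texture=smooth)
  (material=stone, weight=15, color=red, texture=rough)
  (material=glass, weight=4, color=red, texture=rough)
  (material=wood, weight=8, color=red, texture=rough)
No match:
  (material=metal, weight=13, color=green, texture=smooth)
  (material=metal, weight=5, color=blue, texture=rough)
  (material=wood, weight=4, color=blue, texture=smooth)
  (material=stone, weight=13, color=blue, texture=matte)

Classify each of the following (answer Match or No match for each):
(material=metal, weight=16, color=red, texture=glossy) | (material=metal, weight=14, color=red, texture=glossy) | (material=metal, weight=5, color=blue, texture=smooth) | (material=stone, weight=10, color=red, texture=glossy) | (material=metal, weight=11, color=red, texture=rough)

Match, Match, No match, Match, Match

A rule that fits every label: color is red — true of each 'Match' example, false of each 'No match' one.
(material=metal, weight=16, color=red, texture=glossy) — color is red, hence Match.
(material=metal, weight=14, color=red, texture=glossy) — color is red, hence Match.
(material=metal, weight=5, color=blue, texture=smooth) — color is blue, hence No match.
(material=stone, weight=10, color=red, texture=glossy) — color is red, hence Match.
(material=metal, weight=11, color=red, texture=rough) — color is red, hence Match.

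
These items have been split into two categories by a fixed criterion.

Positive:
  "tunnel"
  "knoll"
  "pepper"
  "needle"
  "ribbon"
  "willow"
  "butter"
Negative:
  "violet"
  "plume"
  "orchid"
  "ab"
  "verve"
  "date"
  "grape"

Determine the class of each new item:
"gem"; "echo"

Negative, Negative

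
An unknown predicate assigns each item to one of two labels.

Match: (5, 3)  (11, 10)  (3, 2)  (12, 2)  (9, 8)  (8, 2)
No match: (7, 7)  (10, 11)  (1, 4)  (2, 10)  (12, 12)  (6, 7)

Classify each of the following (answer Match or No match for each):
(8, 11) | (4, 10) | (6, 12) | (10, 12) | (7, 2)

No match, No match, No match, No match, Match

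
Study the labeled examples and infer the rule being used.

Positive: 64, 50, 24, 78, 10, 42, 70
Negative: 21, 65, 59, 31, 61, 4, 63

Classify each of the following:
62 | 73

Positive, Negative

All 'Positive' examples share one property — even AND at least 10 — and every 'Negative' example lacks it.
62 — 62 is even, 62 ≥ 10, hence Positive. 73 — 73 is odd, 73 ≥ 10, hence Negative.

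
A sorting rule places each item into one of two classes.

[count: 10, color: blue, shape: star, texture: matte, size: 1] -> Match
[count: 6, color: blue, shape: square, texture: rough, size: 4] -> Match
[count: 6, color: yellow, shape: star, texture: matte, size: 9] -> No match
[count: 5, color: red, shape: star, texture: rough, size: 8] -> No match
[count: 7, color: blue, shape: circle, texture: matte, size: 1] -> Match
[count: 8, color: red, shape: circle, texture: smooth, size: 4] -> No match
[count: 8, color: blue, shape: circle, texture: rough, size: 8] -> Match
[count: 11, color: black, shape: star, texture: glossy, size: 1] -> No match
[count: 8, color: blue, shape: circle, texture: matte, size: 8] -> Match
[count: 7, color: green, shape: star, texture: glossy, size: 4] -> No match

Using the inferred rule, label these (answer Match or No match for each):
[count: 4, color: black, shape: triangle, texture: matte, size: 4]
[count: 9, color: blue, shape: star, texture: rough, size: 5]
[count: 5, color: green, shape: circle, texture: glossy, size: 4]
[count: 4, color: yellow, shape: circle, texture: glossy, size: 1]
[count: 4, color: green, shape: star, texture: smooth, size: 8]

No match, Match, No match, No match, No match

Every 'Match' example satisfies: color is blue. None of the 'No match' examples do.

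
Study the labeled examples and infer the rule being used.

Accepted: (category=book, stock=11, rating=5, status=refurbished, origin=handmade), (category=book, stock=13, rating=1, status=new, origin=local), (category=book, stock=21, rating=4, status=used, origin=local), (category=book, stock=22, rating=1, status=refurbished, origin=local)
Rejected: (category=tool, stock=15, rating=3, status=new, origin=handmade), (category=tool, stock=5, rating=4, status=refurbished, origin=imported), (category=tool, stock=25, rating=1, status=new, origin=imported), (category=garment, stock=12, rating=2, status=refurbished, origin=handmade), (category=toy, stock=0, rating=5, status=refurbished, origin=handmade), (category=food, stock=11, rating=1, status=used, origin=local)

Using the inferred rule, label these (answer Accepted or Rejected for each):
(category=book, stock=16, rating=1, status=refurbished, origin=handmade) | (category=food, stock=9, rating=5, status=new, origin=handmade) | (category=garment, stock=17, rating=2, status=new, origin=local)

Accepted, Rejected, Rejected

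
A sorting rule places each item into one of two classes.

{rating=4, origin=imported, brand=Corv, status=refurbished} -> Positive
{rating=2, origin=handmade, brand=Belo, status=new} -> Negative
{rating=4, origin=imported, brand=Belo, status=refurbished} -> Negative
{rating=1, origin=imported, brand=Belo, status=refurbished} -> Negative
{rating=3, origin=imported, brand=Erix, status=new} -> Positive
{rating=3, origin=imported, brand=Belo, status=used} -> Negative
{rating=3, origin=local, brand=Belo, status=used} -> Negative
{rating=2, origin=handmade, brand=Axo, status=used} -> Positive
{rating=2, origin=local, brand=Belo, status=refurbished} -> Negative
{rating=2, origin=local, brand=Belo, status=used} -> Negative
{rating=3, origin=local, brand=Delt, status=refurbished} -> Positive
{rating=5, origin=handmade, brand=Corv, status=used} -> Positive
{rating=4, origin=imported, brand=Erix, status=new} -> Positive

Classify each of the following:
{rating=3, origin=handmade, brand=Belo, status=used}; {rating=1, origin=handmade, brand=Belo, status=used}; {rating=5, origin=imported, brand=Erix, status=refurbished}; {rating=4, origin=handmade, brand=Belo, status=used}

The simplest hypothesis consistent with all the labels is: brand is not Belo.

Negative, Negative, Positive, Negative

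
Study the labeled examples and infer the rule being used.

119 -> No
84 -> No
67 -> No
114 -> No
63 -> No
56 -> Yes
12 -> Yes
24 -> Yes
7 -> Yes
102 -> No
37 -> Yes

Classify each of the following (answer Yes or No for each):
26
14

The distinguishing property — at most 56 — holds for all the 'Yes' cases and none of the 'No' cases.
26 → 26 ≤ 56 → Yes. 14 → 14 ≤ 56 → Yes.

Yes, Yes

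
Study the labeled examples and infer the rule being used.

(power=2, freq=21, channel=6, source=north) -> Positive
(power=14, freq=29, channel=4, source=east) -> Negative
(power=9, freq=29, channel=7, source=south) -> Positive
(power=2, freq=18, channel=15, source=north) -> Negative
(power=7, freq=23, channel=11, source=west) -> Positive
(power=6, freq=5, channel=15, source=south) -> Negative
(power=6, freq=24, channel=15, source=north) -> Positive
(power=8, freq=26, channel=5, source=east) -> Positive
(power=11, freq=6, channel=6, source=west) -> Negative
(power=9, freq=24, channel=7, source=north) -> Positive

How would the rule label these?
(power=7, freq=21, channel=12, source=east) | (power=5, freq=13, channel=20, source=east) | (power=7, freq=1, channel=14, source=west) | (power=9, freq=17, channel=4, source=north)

Positive, Negative, Negative, Negative

A rule that fits every label: power ≤ 9 AND freq ≥ 21 — true of each 'Positive' example, false of each 'Negative' one.
(power=7, freq=21, channel=12, source=east): power = 7, freq = 21, checks out → Positive.
(power=5, freq=13, channel=20, source=east): power = 5, freq = 13, lacks this property → Negative.
(power=7, freq=1, channel=14, source=west): power = 7, freq = 1, lacks this property → Negative.
(power=9, freq=17, channel=4, source=north): power = 9, freq = 17, lacks this property → Negative.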